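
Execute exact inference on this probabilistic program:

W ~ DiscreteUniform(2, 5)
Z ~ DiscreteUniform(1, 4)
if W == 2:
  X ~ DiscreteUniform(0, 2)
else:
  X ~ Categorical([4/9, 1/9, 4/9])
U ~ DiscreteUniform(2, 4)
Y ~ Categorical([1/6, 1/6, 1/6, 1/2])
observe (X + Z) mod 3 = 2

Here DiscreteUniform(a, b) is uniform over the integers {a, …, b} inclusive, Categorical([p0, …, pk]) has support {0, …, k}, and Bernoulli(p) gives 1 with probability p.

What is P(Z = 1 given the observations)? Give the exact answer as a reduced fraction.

Enumerate traces; 192 have nonzero weight after conditioning:
  (W=2, Z=1, X=1, U=2, Y=0) weight 1/864
  (W=2, Z=1, X=1, U=2, Y=1) weight 1/864
  (W=2, Z=1, X=1, U=2, Y=2) weight 1/864
  (W=2, Z=1, X=1, U=2, Y=3) weight 1/288
  (W=2, Z=1, X=1, U=3, Y=0) weight 1/864
  (W=2, Z=1, X=1, U=3, Y=1) weight 1/864
  (W=2, Z=1, X=1, U=3, Y=2) weight 1/864
  (W=2, Z=1, X=1, U=3, Y=3) weight 1/288
  (W=2, Z=2, X=0, U=2, Y=0) weight 1/864
  (W=2, Z=3, X=2, U=2, Y=0) weight 1/864
  … 182 more
Group by Z:
  weight(Z=1) = 1/24
  weight(Z=2) = 5/48
  weight(Z=3) = 5/48
  weight(Z=4) = 1/24
Total weight = 1/24 + 5/48 + 5/48 + 1/24 = 7/24
P(Z=1 | obs) = 1/24 / 7/24 = 1/7
P(Z=2 | obs) = 5/48 / 7/24 = 5/14
P(Z=3 | obs) = 5/48 / 7/24 = 5/14
P(Z=4 | obs) = 1/24 / 7/24 = 1/7

P(Z = 1 | obs) = 1/7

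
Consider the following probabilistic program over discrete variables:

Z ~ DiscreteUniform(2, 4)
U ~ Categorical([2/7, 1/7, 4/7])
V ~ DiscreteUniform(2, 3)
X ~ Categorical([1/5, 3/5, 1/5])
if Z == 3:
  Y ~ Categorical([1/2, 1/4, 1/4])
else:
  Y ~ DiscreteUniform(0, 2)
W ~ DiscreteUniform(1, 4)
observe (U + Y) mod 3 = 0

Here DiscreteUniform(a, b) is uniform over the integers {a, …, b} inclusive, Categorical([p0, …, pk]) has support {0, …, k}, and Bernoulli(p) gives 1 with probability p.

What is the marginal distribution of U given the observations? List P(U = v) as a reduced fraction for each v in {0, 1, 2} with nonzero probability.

Enumerate traces; 216 have nonzero weight after conditioning:
  (Z=2, U=0, V=2, X=0, Y=0, W=1) weight 1/1260
  (Z=2, U=0, V=2, X=0, Y=0, W=2) weight 1/1260
  (Z=2, U=0, V=2, X=0, Y=0, W=3) weight 1/1260
  (Z=2, U=0, V=2, X=0, Y=0, W=4) weight 1/1260
  (Z=2, U=0, V=2, X=1, Y=0, W=1) weight 1/420
  (Z=2, U=0, V=2, X=1, Y=0, W=2) weight 1/420
  (Z=2, U=0, V=2, X=1, Y=0, W=3) weight 1/420
  (Z=2, U=0, V=2, X=1, Y=0, W=4) weight 1/420
  (Z=2, U=1, V=2, X=0, Y=2, W=1) weight 1/2520
  (Z=2, U=2, V=2, X=0, Y=1, W=1) weight 1/630
  … 206 more
Group by U:
  weight(U=0) = 1/9
  weight(U=1) = 11/252
  weight(U=2) = 11/63
Total weight = 1/9 + 11/252 + 11/63 = 83/252
P(U=0 | obs) = 1/9 / 83/252 = 28/83
P(U=1 | obs) = 11/252 / 83/252 = 11/83
P(U=2 | obs) = 11/63 / 83/252 = 44/83

P(U=0) = 28/83, P(U=1) = 11/83, P(U=2) = 44/83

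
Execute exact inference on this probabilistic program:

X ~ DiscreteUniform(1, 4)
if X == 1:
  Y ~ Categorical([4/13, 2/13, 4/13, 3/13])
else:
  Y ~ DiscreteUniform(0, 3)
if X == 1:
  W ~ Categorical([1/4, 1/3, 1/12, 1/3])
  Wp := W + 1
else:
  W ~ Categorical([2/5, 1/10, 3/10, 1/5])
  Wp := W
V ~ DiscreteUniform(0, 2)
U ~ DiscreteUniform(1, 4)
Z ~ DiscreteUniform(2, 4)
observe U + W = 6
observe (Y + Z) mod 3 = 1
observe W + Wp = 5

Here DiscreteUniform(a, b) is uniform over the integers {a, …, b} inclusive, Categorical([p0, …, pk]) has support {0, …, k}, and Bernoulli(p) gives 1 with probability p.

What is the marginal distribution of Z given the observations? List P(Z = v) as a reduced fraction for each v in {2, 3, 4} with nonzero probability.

Enumerate traces; 12 have nonzero weight after conditioning:
  (X=1, Y=0, W=2, V=0, U=4, Z=4) weight 1/5616
  (X=1, Y=0, W=2, V=1, U=4, Z=4) weight 1/5616
  (X=1, Y=0, W=2, V=2, U=4, Z=4) weight 1/5616
  (X=1, Y=1, W=2, V=0, U=4, Z=3) weight 1/11232
  (X=1, Y=1, W=2, V=1, U=4, Z=3) weight 1/11232
  (X=1, Y=1, W=2, V=2, U=4, Z=3) weight 1/11232
  (X=1, Y=2, W=2, V=0, U=4, Z=2) weight 1/5616
  (X=1, Y=2, W=2, V=1, U=4, Z=2) weight 1/5616
  … 4 more
Group by Z:
  weight(Z=2) = 1/1872
  weight(Z=3) = 1/3744
  weight(Z=4) = 7/7488
Total weight = 1/1872 + 1/3744 + 7/7488 = 1/576
P(Z=2 | obs) = 1/1872 / 1/576 = 4/13
P(Z=3 | obs) = 1/3744 / 1/576 = 2/13
P(Z=4 | obs) = 7/7488 / 1/576 = 7/13

P(Z=2) = 4/13, P(Z=3) = 2/13, P(Z=4) = 7/13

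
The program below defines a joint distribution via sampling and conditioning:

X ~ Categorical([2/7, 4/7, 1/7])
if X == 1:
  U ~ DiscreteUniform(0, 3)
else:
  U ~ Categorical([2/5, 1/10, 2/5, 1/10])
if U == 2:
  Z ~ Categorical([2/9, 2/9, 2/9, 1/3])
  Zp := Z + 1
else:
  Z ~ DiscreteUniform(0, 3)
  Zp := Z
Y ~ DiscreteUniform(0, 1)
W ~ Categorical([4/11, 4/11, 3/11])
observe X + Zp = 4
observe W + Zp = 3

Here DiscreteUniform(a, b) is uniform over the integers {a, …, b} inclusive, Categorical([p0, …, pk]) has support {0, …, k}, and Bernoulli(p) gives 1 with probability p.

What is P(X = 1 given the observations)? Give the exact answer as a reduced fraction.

P(X = 1 | obs) = 175/218

Enumerate traces; 16 have nonzero weight after conditioning:
  (X=1, U=0, Z=3, Y=0, W=0) weight 1/154
  (X=1, U=0, Z=3, Y=1, W=0) weight 1/154
  (X=1, U=1, Z=3, Y=0, W=0) weight 1/154
  (X=1, U=1, Z=3, Y=1, W=0) weight 1/154
  (X=1, U=2, Z=2, Y=0, W=0) weight 4/693
  (X=1, U=2, Z=2, Y=1, W=0) weight 4/693
  (X=1, U=3, Z=3, Y=0, W=0) weight 1/154
  (X=1, U=3, Z=3, Y=1, W=0) weight 1/154
  (X=2, U=0, Z=2, Y=0, W=1) weight 1/385
  … 7 more
Group by X:
  weight(X=1) = 5/99
  weight(X=2) = 43/3465
Total weight = 5/99 + 43/3465 = 218/3465
P(X=1 | obs) = 5/99 / 218/3465 = 175/218
P(X=2 | obs) = 43/3465 / 218/3465 = 43/218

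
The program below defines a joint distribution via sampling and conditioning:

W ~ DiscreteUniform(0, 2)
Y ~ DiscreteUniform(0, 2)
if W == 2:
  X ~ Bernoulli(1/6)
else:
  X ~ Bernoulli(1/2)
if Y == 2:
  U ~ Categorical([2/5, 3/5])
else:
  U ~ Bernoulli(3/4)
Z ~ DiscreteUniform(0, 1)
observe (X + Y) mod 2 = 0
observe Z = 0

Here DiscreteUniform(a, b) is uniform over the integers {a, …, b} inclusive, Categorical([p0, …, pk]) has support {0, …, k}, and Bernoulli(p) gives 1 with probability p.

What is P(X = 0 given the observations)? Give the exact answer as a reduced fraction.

P(X = 0 | obs) = 22/29

Enumerate traces; 18 have nonzero weight after conditioning:
  (W=0, Y=0, X=0, U=0, Z=0) weight 1/144
  (W=0, Y=0, X=0, U=1, Z=0) weight 1/48
  (W=0, Y=1, X=1, U=0, Z=0) weight 1/144
  (W=0, Y=1, X=1, U=1, Z=0) weight 1/48
  (W=0, Y=2, X=0, U=0, Z=0) weight 1/90
  (W=0, Y=2, X=0, U=1, Z=0) weight 1/60
  (W=1, Y=0, X=0, U=0, Z=0) weight 1/144
  (W=1, Y=0, X=0, U=1, Z=0) weight 1/48
  … 10 more
Group by X:
  weight(X=0) = 11/54
  weight(X=1) = 7/108
Total weight = 11/54 + 7/108 = 29/108
P(X=0 | obs) = 11/54 / 29/108 = 22/29
P(X=1 | obs) = 7/108 / 29/108 = 7/29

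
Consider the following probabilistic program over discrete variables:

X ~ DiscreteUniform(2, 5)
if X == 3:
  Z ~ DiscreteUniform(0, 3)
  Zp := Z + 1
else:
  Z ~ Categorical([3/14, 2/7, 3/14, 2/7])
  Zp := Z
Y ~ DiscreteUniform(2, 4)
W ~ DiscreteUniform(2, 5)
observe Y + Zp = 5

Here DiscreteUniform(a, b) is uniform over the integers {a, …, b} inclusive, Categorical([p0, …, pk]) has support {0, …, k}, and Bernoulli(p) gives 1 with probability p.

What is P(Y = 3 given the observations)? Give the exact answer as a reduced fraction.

Enumerate traces; 48 have nonzero weight after conditioning:
  (X=2, Z=1, Y=4, W=2) weight 1/168
  (X=2, Z=1, Y=4, W=3) weight 1/168
  (X=2, Z=1, Y=4, W=4) weight 1/168
  (X=2, Z=1, Y=4, W=5) weight 1/168
  (X=2, Z=2, Y=3, W=2) weight 1/224
  (X=2, Z=2, Y=3, W=3) weight 1/224
  (X=2, Z=2, Y=3, W=4) weight 1/224
  (X=2, Z=2, Y=3, W=5) weight 1/224
  (X=2, Z=3, Y=2, W=2) weight 1/168
  … 39 more
Group by Y:
  weight(Y=2) = 31/336
  weight(Y=3) = 25/336
  weight(Y=4) = 31/336
Total weight = 31/336 + 25/336 + 31/336 = 29/112
P(Y=2 | obs) = 31/336 / 29/112 = 31/87
P(Y=3 | obs) = 25/336 / 29/112 = 25/87
P(Y=4 | obs) = 31/336 / 29/112 = 31/87

P(Y = 3 | obs) = 25/87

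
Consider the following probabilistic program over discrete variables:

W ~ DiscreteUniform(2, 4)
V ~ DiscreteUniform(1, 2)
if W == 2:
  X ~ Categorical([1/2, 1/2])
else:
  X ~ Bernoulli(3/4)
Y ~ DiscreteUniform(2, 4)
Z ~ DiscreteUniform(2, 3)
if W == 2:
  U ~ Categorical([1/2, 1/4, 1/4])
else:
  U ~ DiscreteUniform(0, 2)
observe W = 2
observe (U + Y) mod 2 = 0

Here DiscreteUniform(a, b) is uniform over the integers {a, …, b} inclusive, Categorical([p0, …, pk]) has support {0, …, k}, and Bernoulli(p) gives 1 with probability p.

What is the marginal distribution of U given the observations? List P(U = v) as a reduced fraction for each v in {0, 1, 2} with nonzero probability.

Enumerate traces; 40 have nonzero weight after conditioning:
  (W=2, V=1, X=0, Y=2, Z=2, U=0) weight 1/144
  (W=2, V=1, X=0, Y=2, Z=2, U=2) weight 1/288
  (W=2, V=1, X=0, Y=2, Z=3, U=0) weight 1/144
  (W=2, V=1, X=0, Y=2, Z=3, U=2) weight 1/288
  (W=2, V=1, X=0, Y=3, Z=2, U=1) weight 1/288
  (W=2, V=1, X=0, Y=3, Z=3, U=1) weight 1/288
  (W=2, V=1, X=0, Y=4, Z=2, U=0) weight 1/144
  (W=2, V=1, X=0, Y=4, Z=2, U=2) weight 1/288
  … 32 more
Group by U:
  weight(U=0) = 1/9
  weight(U=1) = 1/36
  weight(U=2) = 1/18
Total weight = 1/9 + 1/36 + 1/18 = 7/36
P(U=0 | obs) = 1/9 / 7/36 = 4/7
P(U=1 | obs) = 1/36 / 7/36 = 1/7
P(U=2 | obs) = 1/18 / 7/36 = 2/7

P(U=0) = 4/7, P(U=1) = 1/7, P(U=2) = 2/7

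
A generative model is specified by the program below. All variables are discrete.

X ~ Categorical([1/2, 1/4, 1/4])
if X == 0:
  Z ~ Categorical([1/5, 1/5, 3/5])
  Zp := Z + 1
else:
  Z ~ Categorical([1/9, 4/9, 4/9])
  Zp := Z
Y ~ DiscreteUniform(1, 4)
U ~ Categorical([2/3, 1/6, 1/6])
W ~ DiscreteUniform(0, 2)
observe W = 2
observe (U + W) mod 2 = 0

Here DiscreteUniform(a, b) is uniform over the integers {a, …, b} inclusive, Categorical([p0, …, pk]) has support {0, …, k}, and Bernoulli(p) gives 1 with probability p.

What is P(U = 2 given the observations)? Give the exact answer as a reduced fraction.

Enumerate traces; 72 have nonzero weight after conditioning:
  (X=0, Z=0, Y=1, U=0, W=2) weight 1/180
  (X=0, Z=0, Y=1, U=2, W=2) weight 1/720
  (X=0, Z=0, Y=2, U=0, W=2) weight 1/180
  (X=0, Z=0, Y=2, U=2, W=2) weight 1/720
  (X=0, Z=0, Y=3, U=0, W=2) weight 1/180
  (X=0, Z=0, Y=3, U=2, W=2) weight 1/720
  (X=0, Z=0, Y=4, U=0, W=2) weight 1/180
  (X=0, Z=0, Y=4, U=2, W=2) weight 1/720
  … 64 more
Group by U:
  weight(U=0) = 2/9
  weight(U=2) = 1/18
Total weight = 2/9 + 1/18 = 5/18
P(U=0 | obs) = 2/9 / 5/18 = 4/5
P(U=2 | obs) = 1/18 / 5/18 = 1/5

P(U = 2 | obs) = 1/5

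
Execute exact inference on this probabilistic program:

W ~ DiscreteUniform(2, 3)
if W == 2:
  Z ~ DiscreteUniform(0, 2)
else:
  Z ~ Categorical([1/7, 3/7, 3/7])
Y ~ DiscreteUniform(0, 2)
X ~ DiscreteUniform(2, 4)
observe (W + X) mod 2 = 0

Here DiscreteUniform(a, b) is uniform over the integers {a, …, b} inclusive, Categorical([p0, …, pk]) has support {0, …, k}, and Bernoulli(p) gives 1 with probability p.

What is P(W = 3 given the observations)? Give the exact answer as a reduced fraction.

P(W = 3 | obs) = 1/3

Enumerate traces; 27 have nonzero weight after conditioning:
  (W=2, Z=0, Y=0, X=2) weight 1/54
  (W=2, Z=0, Y=0, X=4) weight 1/54
  (W=2, Z=0, Y=1, X=2) weight 1/54
  (W=2, Z=0, Y=1, X=4) weight 1/54
  (W=2, Z=0, Y=2, X=2) weight 1/54
  (W=2, Z=0, Y=2, X=4) weight 1/54
  (W=2, Z=1, Y=0, X=2) weight 1/54
  (W=2, Z=1, Y=0, X=4) weight 1/54
  (W=3, Z=0, Y=0, X=3) weight 1/126
  … 18 more
Group by W:
  weight(W=2) = 1/3
  weight(W=3) = 1/6
Total weight = 1/3 + 1/6 = 1/2
P(W=2 | obs) = 1/3 / 1/2 = 2/3
P(W=3 | obs) = 1/6 / 1/2 = 1/3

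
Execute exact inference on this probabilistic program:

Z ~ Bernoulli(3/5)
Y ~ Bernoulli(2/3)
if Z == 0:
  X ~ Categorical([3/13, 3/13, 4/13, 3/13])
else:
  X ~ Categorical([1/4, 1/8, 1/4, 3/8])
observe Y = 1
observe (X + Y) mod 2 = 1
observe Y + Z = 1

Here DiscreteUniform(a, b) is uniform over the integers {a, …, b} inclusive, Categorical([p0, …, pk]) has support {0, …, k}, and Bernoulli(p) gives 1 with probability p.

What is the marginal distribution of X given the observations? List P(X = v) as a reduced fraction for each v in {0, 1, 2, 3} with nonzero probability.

P(X=0) = 3/7, P(X=2) = 4/7

Enumerate traces; 2 have nonzero weight after conditioning:
  (Z=0, Y=1, X=0) weight 4/65
  (Z=0, Y=1, X=2) weight 16/195
Group by X:
  weight(X=0) = 4/65
  weight(X=2) = 16/195
Total weight = 4/65 + 16/195 = 28/195
P(X=0 | obs) = 4/65 / 28/195 = 3/7
P(X=2 | obs) = 16/195 / 28/195 = 4/7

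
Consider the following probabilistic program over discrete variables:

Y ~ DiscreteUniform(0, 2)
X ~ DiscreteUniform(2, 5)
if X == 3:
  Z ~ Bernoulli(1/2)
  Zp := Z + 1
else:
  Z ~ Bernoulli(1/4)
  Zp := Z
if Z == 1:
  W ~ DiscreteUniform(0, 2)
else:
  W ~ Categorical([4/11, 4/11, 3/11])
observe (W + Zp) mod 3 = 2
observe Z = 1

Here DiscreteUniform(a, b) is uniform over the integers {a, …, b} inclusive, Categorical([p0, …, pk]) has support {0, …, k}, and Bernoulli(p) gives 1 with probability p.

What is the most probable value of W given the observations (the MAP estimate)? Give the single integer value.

Enumerate traces; 12 have nonzero weight after conditioning:
  (Y=0, X=2, Z=1, W=1) weight 1/144
  (Y=0, X=3, Z=1, W=0) weight 1/72
  (Y=0, X=4, Z=1, W=1) weight 1/144
  (Y=0, X=5, Z=1, W=1) weight 1/144
  (Y=1, X=2, Z=1, W=1) weight 1/144
  (Y=1, X=3, Z=1, W=0) weight 1/72
  (Y=1, X=4, Z=1, W=1) weight 1/144
  (Y=1, X=5, Z=1, W=1) weight 1/144
  … 4 more
Group by W:
  weight(W=0) = 1/24
  weight(W=1) = 1/16
Total weight = 1/24 + 1/16 = 5/48
P(W=0 | obs) = 1/24 / 5/48 = 2/5
P(W=1 | obs) = 1/16 / 5/48 = 3/5
argmax = 1

argmax_v P(W = v | obs) = 1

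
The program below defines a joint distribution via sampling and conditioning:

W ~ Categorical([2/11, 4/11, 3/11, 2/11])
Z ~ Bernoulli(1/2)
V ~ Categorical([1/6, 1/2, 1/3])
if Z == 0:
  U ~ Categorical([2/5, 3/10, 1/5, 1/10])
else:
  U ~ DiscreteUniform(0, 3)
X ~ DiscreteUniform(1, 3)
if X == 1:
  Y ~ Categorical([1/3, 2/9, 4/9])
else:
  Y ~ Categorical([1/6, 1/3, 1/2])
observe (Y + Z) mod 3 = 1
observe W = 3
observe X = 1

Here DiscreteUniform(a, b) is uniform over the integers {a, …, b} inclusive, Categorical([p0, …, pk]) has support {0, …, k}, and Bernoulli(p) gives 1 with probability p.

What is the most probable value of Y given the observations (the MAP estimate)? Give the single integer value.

argmax_v P(Y = v | obs) = 0

Enumerate traces; 24 have nonzero weight after conditioning:
  (W=3, Z=0, V=0, U=0, X=1, Y=1) weight 2/4455
  (W=3, Z=0, V=0, U=1, X=1, Y=1) weight 1/2970
  (W=3, Z=0, V=0, U=2, X=1, Y=1) weight 1/4455
  (W=3, Z=0, V=0, U=3, X=1, Y=1) weight 1/8910
  (W=3, Z=0, V=1, U=0, X=1, Y=1) weight 2/1485
  (W=3, Z=0, V=1, U=1, X=1, Y=1) weight 1/990
  (W=3, Z=0, V=1, U=2, X=1, Y=1) weight 1/1485
  (W=3, Z=0, V=1, U=3, X=1, Y=1) weight 1/2970
  (W=3, Z=1, V=0, U=0, X=1, Y=0) weight 1/2376
  … 15 more
Group by Y:
  weight(Y=0) = 1/99
  weight(Y=1) = 2/297
Total weight = 1/99 + 2/297 = 5/297
P(Y=0 | obs) = 1/99 / 5/297 = 3/5
P(Y=1 | obs) = 2/297 / 5/297 = 2/5
argmax = 0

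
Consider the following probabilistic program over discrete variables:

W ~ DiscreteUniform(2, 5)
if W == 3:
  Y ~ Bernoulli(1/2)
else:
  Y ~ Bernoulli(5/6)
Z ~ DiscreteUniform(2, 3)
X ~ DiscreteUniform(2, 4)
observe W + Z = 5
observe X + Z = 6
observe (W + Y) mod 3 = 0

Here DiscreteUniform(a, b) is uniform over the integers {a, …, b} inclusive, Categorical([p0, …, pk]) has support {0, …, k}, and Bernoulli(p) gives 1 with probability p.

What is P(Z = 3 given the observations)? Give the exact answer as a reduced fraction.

P(Z = 3 | obs) = 5/8

Enumerate traces; 2 have nonzero weight after conditioning:
  (W=2, Y=1, Z=3, X=3) weight 5/144
  (W=3, Y=0, Z=2, X=4) weight 1/48
Group by Z:
  weight(Z=2) = 1/48
  weight(Z=3) = 5/144
Total weight = 1/48 + 5/144 = 1/18
P(Z=2 | obs) = 1/48 / 1/18 = 3/8
P(Z=3 | obs) = 5/144 / 1/18 = 5/8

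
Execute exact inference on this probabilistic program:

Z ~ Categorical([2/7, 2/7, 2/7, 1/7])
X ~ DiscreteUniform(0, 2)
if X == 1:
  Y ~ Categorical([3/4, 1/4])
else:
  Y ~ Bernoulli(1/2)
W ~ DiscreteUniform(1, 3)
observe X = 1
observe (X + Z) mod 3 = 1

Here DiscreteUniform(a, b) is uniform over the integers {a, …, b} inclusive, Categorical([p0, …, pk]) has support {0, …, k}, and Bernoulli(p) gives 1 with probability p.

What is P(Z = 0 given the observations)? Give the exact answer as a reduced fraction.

Enumerate traces; 12 have nonzero weight after conditioning:
  (Z=0, X=1, Y=0, W=1) weight 1/42
  (Z=0, X=1, Y=0, W=2) weight 1/42
  (Z=0, X=1, Y=0, W=3) weight 1/42
  (Z=0, X=1, Y=1, W=1) weight 1/126
  (Z=0, X=1, Y=1, W=2) weight 1/126
  (Z=0, X=1, Y=1, W=3) weight 1/126
  (Z=3, X=1, Y=0, W=1) weight 1/84
  (Z=3, X=1, Y=0, W=2) weight 1/84
  … 4 more
Group by Z:
  weight(Z=0) = 2/21
  weight(Z=3) = 1/21
Total weight = 2/21 + 1/21 = 1/7
P(Z=0 | obs) = 2/21 / 1/7 = 2/3
P(Z=3 | obs) = 1/21 / 1/7 = 1/3

P(Z = 0 | obs) = 2/3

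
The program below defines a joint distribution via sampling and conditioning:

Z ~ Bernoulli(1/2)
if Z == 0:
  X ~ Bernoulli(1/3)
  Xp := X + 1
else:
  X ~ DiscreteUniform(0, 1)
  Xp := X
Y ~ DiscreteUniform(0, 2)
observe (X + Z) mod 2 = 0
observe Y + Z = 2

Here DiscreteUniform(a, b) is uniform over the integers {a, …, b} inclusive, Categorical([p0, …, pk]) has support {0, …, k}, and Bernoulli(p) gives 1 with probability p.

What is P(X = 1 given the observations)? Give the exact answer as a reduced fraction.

P(X = 1 | obs) = 3/7

Enumerate traces; 2 have nonzero weight after conditioning:
  (Z=0, X=0, Y=2) weight 1/9
  (Z=1, X=1, Y=1) weight 1/12
Group by X:
  weight(X=0) = 1/9
  weight(X=1) = 1/12
Total weight = 1/9 + 1/12 = 7/36
P(X=0 | obs) = 1/9 / 7/36 = 4/7
P(X=1 | obs) = 1/12 / 7/36 = 3/7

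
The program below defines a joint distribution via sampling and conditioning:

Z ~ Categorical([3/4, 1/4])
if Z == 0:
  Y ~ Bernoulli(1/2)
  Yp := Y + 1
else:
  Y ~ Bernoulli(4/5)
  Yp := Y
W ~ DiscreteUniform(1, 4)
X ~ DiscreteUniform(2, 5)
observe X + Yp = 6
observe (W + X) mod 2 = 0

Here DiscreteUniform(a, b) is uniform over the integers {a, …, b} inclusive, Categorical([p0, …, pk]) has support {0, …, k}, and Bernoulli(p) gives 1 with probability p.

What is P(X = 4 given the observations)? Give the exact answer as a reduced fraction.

Enumerate traces; 6 have nonzero weight after conditioning:
  (Z=0, Y=0, W=1, X=5) weight 3/128
  (Z=0, Y=0, W=3, X=5) weight 3/128
  (Z=0, Y=1, W=2, X=4) weight 3/128
  (Z=0, Y=1, W=4, X=4) weight 3/128
  (Z=1, Y=1, W=1, X=5) weight 1/80
  (Z=1, Y=1, W=3, X=5) weight 1/80
Group by X:
  weight(X=4) = 3/64
  weight(X=5) = 23/320
Total weight = 3/64 + 23/320 = 19/160
P(X=4 | obs) = 3/64 / 19/160 = 15/38
P(X=5 | obs) = 23/320 / 19/160 = 23/38

P(X = 4 | obs) = 15/38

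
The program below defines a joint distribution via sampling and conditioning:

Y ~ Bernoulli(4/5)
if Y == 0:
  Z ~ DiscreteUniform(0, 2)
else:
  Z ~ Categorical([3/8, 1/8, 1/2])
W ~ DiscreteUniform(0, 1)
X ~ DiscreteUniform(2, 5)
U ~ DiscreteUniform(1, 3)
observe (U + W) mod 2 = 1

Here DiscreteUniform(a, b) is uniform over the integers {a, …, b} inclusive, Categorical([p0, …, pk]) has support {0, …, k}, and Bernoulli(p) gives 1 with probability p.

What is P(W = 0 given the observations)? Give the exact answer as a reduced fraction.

P(W = 0 | obs) = 2/3

Enumerate traces; 72 have nonzero weight after conditioning:
  (Y=0, Z=0, W=0, X=2, U=1) weight 1/360
  (Y=0, Z=0, W=0, X=2, U=3) weight 1/360
  (Y=0, Z=0, W=0, X=3, U=1) weight 1/360
  (Y=0, Z=0, W=0, X=3, U=3) weight 1/360
  (Y=0, Z=0, W=0, X=4, U=1) weight 1/360
  (Y=0, Z=0, W=0, X=4, U=3) weight 1/360
  (Y=0, Z=0, W=0, X=5, U=1) weight 1/360
  (Y=0, Z=0, W=0, X=5, U=3) weight 1/360
  (Y=0, Z=0, W=1, X=2, U=2) weight 1/360
  … 63 more
Group by W:
  weight(W=0) = 1/3
  weight(W=1) = 1/6
Total weight = 1/3 + 1/6 = 1/2
P(W=0 | obs) = 1/3 / 1/2 = 2/3
P(W=1 | obs) = 1/6 / 1/2 = 1/3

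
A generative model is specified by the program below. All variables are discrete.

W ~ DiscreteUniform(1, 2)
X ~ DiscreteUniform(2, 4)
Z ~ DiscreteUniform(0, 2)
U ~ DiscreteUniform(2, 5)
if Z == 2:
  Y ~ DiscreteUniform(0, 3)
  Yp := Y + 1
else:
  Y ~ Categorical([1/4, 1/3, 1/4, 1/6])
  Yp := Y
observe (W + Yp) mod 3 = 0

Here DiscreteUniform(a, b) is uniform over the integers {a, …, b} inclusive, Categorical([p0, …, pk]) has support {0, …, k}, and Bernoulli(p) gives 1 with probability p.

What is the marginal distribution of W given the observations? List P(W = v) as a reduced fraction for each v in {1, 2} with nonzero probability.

P(W=1) = 9/23, P(W=2) = 14/23

Enumerate traces; 84 have nonzero weight after conditioning:
  (W=1, X=2, Z=0, U=2, Y=2) weight 1/288
  (W=1, X=2, Z=0, U=3, Y=2) weight 1/288
  (W=1, X=2, Z=0, U=4, Y=2) weight 1/288
  (W=1, X=2, Z=0, U=5, Y=2) weight 1/288
  (W=1, X=2, Z=1, U=2, Y=2) weight 1/288
  (W=1, X=2, Z=1, U=3, Y=2) weight 1/288
  (W=1, X=2, Z=1, U=4, Y=2) weight 1/288
  (W=1, X=2, Z=1, U=5, Y=2) weight 1/288
  (W=2, X=2, Z=0, U=2, Y=1) weight 1/216
  … 75 more
Group by W:
  weight(W=1) = 1/8
  weight(W=2) = 7/36
Total weight = 1/8 + 7/36 = 23/72
P(W=1 | obs) = 1/8 / 23/72 = 9/23
P(W=2 | obs) = 7/36 / 23/72 = 14/23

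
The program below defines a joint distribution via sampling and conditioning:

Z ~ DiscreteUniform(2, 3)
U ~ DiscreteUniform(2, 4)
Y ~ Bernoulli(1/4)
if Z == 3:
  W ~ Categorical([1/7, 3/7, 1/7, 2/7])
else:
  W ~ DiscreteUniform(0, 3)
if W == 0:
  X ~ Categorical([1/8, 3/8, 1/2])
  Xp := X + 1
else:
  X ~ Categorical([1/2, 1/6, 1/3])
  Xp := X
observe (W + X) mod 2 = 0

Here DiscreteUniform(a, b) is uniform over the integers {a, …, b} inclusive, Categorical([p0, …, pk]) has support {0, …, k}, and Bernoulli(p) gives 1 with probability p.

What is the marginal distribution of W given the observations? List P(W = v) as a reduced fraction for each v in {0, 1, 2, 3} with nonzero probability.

P(W=0) = 165/521, P(W=1) = 76/521, P(W=2) = 220/521, P(W=3) = 60/521

Enumerate traces; 72 have nonzero weight after conditioning:
  (Z=2, U=2, Y=0, W=0, X=0) weight 1/256
  (Z=2, U=2, Y=0, W=0, X=2) weight 1/64
  (Z=2, U=2, Y=0, W=1, X=1) weight 1/192
  (Z=2, U=2, Y=0, W=2, X=0) weight 1/64
  (Z=2, U=2, Y=0, W=2, X=2) weight 1/96
  (Z=2, U=2, Y=0, W=3, X=1) weight 1/192
  (Z=2, U=2, Y=1, W=0, X=0) weight 1/768
  (Z=2, U=2, Y=1, W=0, X=2) weight 1/192
  … 64 more
Group by W:
  weight(W=0) = 55/448
  weight(W=1) = 19/336
  weight(W=2) = 55/336
  weight(W=3) = 5/112
Total weight = 55/448 + 19/336 + 55/336 + 5/112 = 521/1344
P(W=0 | obs) = 55/448 / 521/1344 = 165/521
P(W=1 | obs) = 19/336 / 521/1344 = 76/521
P(W=2 | obs) = 55/336 / 521/1344 = 220/521
P(W=3 | obs) = 5/112 / 521/1344 = 60/521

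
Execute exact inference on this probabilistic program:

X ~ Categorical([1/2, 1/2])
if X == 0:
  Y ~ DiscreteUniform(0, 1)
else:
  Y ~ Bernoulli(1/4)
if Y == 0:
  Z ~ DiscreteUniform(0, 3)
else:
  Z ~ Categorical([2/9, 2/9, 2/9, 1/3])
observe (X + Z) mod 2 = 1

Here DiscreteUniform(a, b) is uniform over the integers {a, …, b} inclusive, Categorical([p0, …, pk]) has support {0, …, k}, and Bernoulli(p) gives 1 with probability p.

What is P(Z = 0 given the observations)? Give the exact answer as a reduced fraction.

Enumerate traces; 8 have nonzero weight after conditioning:
  (X=0, Y=0, Z=1) weight 1/16
  (X=0, Y=0, Z=3) weight 1/16
  (X=0, Y=1, Z=1) weight 1/18
  (X=0, Y=1, Z=3) weight 1/12
  (X=1, Y=0, Z=0) weight 3/32
  (X=1, Y=0, Z=2) weight 3/32
  (X=1, Y=1, Z=0) weight 1/36
  (X=1, Y=1, Z=2) weight 1/36
Group by Z:
  weight(Z=0) = 35/288
  weight(Z=1) = 17/144
  weight(Z=2) = 35/288
  weight(Z=3) = 7/48
Total weight = 35/288 + 17/144 + 35/288 + 7/48 = 73/144
P(Z=0 | obs) = 35/288 / 73/144 = 35/146
P(Z=1 | obs) = 17/144 / 73/144 = 17/73
P(Z=2 | obs) = 35/288 / 73/144 = 35/146
P(Z=3 | obs) = 7/48 / 73/144 = 21/73

P(Z = 0 | obs) = 35/146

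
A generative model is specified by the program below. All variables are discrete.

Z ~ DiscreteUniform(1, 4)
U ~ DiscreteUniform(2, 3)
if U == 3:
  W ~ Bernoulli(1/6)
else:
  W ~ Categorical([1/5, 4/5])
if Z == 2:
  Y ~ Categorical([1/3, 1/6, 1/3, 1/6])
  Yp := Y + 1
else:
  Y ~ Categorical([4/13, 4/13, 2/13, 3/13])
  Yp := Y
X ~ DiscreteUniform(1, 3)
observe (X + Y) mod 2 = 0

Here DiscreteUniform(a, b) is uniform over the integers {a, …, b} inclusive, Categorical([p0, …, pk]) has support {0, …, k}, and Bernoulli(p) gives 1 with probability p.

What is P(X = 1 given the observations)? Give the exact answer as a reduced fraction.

Enumerate traces; 96 have nonzero weight after conditioning:
  (Z=1, U=2, W=0, Y=0, X=2) weight 1/390
  (Z=1, U=2, W=0, Y=1, X=1) weight 1/390
  (Z=1, U=2, W=0, Y=1, X=3) weight 1/390
  (Z=1, U=2, W=0, Y=2, X=2) weight 1/780
  (Z=1, U=2, W=0, Y=3, X=1) weight 1/520
  (Z=1, U=2, W=0, Y=3, X=3) weight 1/520
  (Z=1, U=2, W=1, Y=0, X=2) weight 2/195
  (Z=1, U=2, W=1, Y=1, X=1) weight 2/195
  … 88 more
Group by X:
  weight(X=1) = 19/117
  weight(X=2) = 20/117
  weight(X=3) = 19/117
Total weight = 19/117 + 20/117 + 19/117 = 58/117
P(X=1 | obs) = 19/117 / 58/117 = 19/58
P(X=2 | obs) = 20/117 / 58/117 = 10/29
P(X=3 | obs) = 19/117 / 58/117 = 19/58

P(X = 1 | obs) = 19/58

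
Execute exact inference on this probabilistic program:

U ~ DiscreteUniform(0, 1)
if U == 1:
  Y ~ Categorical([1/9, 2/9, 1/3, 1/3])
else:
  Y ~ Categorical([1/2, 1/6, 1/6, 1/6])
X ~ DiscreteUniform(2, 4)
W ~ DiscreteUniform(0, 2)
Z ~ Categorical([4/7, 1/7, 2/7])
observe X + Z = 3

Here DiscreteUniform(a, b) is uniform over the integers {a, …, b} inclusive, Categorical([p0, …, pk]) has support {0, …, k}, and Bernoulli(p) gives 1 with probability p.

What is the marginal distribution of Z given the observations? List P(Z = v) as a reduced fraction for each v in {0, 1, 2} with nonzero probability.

Enumerate traces; 48 have nonzero weight after conditioning:
  (U=0, Y=0, X=2, W=0, Z=1) weight 1/252
  (U=0, Y=0, X=2, W=1, Z=1) weight 1/252
  (U=0, Y=0, X=2, W=2, Z=1) weight 1/252
  (U=0, Y=0, X=3, W=0, Z=0) weight 1/63
  (U=0, Y=0, X=3, W=1, Z=0) weight 1/63
  (U=0, Y=0, X=3, W=2, Z=0) weight 1/63
  (U=0, Y=1, X=2, W=0, Z=1) weight 1/756
  (U=0, Y=1, X=2, W=1, Z=1) weight 1/756
  … 40 more
Group by Z:
  weight(Z=0) = 4/21
  weight(Z=1) = 1/21
Total weight = 4/21 + 1/21 = 5/21
P(Z=0 | obs) = 4/21 / 5/21 = 4/5
P(Z=1 | obs) = 1/21 / 5/21 = 1/5

P(Z=0) = 4/5, P(Z=1) = 1/5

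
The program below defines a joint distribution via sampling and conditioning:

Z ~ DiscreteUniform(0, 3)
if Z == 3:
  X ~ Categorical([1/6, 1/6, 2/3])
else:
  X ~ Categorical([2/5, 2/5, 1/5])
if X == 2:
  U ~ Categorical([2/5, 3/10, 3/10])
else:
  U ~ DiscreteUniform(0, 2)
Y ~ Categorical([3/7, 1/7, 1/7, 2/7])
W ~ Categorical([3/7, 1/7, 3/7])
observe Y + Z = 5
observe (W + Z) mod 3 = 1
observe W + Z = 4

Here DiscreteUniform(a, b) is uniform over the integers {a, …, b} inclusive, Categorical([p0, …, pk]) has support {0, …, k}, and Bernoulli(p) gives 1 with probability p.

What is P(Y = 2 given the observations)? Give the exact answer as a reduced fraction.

P(Y = 2 | obs) = 1/7

Enumerate traces; 18 have nonzero weight after conditioning:
  (Z=2, X=0, U=0, Y=3, W=2) weight 1/245
  (Z=2, X=0, U=1, Y=3, W=2) weight 1/245
  (Z=2, X=0, U=2, Y=3, W=2) weight 1/245
  (Z=2, X=1, U=0, Y=3, W=2) weight 1/245
  (Z=2, X=1, U=1, Y=3, W=2) weight 1/245
  (Z=2, X=1, U=2, Y=3, W=2) weight 1/245
  (Z=2, X=2, U=0, Y=3, W=2) weight 3/1225
  (Z=2, X=2, U=1, Y=3, W=2) weight 9/4900
  (Z=3, X=0, U=0, Y=2, W=1) weight 1/3528
  … 9 more
Group by Y:
  weight(Y=2) = 1/196
  weight(Y=3) = 3/98
Total weight = 1/196 + 3/98 = 1/28
P(Y=2 | obs) = 1/196 / 1/28 = 1/7
P(Y=3 | obs) = 3/98 / 1/28 = 6/7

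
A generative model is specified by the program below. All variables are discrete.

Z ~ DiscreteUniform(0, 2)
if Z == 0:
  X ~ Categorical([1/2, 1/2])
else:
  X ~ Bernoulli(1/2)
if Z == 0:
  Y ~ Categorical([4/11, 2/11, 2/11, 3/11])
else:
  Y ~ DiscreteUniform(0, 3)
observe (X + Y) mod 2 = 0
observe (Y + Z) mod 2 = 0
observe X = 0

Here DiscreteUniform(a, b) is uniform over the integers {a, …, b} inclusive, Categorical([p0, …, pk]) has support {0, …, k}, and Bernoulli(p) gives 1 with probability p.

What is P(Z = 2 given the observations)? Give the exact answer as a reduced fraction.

P(Z = 2 | obs) = 11/23

Enumerate traces; 4 have nonzero weight after conditioning:
  (Z=0, X=0, Y=0) weight 2/33
  (Z=0, X=0, Y=2) weight 1/33
  (Z=2, X=0, Y=0) weight 1/24
  (Z=2, X=0, Y=2) weight 1/24
Group by Z:
  weight(Z=0) = 1/11
  weight(Z=2) = 1/12
Total weight = 1/11 + 1/12 = 23/132
P(Z=0 | obs) = 1/11 / 23/132 = 12/23
P(Z=2 | obs) = 1/12 / 23/132 = 11/23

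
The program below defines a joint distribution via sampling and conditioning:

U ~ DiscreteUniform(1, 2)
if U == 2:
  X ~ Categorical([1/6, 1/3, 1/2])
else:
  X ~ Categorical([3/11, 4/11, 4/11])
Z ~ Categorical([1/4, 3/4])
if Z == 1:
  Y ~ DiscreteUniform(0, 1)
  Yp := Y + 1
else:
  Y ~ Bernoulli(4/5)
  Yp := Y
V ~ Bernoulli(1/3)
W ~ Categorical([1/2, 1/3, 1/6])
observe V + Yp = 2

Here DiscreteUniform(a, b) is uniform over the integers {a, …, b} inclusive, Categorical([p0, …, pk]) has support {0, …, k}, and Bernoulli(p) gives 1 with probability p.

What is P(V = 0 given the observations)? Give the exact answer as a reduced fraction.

P(V = 0 | obs) = 30/53

Enumerate traces; 54 have nonzero weight after conditioning:
  (U=1, X=0, Z=0, Y=1, V=1, W=0) weight 1/220
  (U=1, X=0, Z=0, Y=1, V=1, W=1) weight 1/330
  (U=1, X=0, Z=0, Y=1, V=1, W=2) weight 1/660
  (U=1, X=0, Z=1, Y=0, V=1, W=0) weight 3/352
  (U=1, X=0, Z=1, Y=0, V=1, W=1) weight 1/176
  (U=1, X=0, Z=1, Y=0, V=1, W=2) weight 1/352
  (U=1, X=0, Z=1, Y=1, V=0, W=0) weight 3/176
  (U=1, X=0, Z=1, Y=1, V=0, W=1) weight 1/88
  … 46 more
Group by V:
  weight(V=0) = 1/4
  weight(V=1) = 23/120
Total weight = 1/4 + 23/120 = 53/120
P(V=0 | obs) = 1/4 / 53/120 = 30/53
P(V=1 | obs) = 23/120 / 53/120 = 23/53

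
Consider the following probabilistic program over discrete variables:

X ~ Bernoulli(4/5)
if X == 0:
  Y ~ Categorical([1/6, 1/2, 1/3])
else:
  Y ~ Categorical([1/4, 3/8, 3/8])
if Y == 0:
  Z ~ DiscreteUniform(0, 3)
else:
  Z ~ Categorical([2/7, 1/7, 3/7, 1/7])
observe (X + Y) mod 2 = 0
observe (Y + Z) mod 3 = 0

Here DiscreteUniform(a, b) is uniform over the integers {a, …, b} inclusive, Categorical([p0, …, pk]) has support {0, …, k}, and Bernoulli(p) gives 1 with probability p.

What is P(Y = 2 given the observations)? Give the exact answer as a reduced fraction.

Enumerate traces; 4 have nonzero weight after conditioning:
  (X=0, Y=0, Z=0) weight 1/120
  (X=0, Y=0, Z=3) weight 1/120
  (X=0, Y=2, Z=1) weight 1/105
  (X=1, Y=1, Z=2) weight 9/70
Group by Y:
  weight(Y=0) = 1/60
  weight(Y=1) = 9/70
  weight(Y=2) = 1/105
Total weight = 1/60 + 9/70 + 1/105 = 13/84
P(Y=0 | obs) = 1/60 / 13/84 = 7/65
P(Y=1 | obs) = 9/70 / 13/84 = 54/65
P(Y=2 | obs) = 1/105 / 13/84 = 4/65

P(Y = 2 | obs) = 4/65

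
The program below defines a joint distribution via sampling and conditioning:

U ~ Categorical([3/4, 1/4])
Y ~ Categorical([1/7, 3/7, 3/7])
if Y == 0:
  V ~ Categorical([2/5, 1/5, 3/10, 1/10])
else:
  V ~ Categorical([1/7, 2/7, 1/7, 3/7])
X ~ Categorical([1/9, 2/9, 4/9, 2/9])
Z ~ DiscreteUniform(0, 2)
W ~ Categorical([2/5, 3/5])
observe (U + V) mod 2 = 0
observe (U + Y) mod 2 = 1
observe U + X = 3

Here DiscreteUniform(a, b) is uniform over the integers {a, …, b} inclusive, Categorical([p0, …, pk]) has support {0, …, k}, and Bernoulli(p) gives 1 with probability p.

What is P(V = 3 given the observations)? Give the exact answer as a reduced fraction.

Enumerate traces; 36 have nonzero weight after conditioning:
  (U=0, Y=1, V=0, X=3, Z=0, W=0) weight 1/735
  (U=0, Y=1, V=0, X=3, Z=0, W=1) weight 1/490
  (U=0, Y=1, V=0, X=3, Z=1, W=0) weight 1/735
  (U=0, Y=1, V=0, X=3, Z=1, W=1) weight 1/490
  (U=0, Y=1, V=0, X=3, Z=2, W=0) weight 1/735
  (U=0, Y=1, V=0, X=3, Z=2, W=1) weight 1/490
  (U=0, Y=1, V=2, X=3, Z=0, W=0) weight 1/735
  (U=0, Y=1, V=2, X=3, Z=0, W=1) weight 1/490
  (U=1, Y=0, V=1, X=2, Z=0, W=0) weight 2/4725
  (U=1, Y=0, V=3, X=2, Z=0, W=0) weight 1/4725
  … 26 more
Group by V:
  weight(V=0) = 1/98
  weight(V=1) = 37/2205
  weight(V=2) = 1/98
  weight(V=3) = 97/4410
Total weight = 1/98 + 37/2205 + 1/98 + 97/4410 = 29/490
P(V=0 | obs) = 1/98 / 29/490 = 5/29
P(V=1 | obs) = 37/2205 / 29/490 = 74/261
P(V=2 | obs) = 1/98 / 29/490 = 5/29
P(V=3 | obs) = 97/4410 / 29/490 = 97/261

P(V = 3 | obs) = 97/261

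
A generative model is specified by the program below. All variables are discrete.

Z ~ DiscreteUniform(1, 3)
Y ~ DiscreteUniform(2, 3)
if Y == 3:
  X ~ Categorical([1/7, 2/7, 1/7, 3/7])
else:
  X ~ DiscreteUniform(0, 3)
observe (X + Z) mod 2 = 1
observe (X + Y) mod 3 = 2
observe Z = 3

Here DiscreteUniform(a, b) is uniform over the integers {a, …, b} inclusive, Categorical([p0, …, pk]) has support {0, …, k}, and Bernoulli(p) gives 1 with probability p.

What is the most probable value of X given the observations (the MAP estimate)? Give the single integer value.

argmax_v P(X = v | obs) = 0

Enumerate traces; 2 have nonzero weight after conditioning:
  (Z=3, Y=2, X=0) weight 1/24
  (Z=3, Y=3, X=2) weight 1/42
Group by X:
  weight(X=0) = 1/24
  weight(X=2) = 1/42
Total weight = 1/24 + 1/42 = 11/168
P(X=0 | obs) = 1/24 / 11/168 = 7/11
P(X=2 | obs) = 1/42 / 11/168 = 4/11
argmax = 0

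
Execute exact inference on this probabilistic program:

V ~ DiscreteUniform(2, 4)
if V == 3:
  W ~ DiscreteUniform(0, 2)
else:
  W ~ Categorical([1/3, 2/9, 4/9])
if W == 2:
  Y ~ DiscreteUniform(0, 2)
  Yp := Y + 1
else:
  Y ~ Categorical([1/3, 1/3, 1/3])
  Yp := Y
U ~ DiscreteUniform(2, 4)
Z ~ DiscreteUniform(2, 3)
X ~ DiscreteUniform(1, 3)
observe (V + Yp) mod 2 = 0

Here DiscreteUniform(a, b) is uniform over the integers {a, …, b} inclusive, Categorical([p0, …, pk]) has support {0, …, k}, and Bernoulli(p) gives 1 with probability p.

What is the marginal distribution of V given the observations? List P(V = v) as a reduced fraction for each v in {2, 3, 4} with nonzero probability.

P(V=2) = 7/20, P(V=3) = 3/10, P(V=4) = 7/20

Enumerate traces; 252 have nonzero weight after conditioning:
  (V=2, W=0, Y=0, U=2, Z=2, X=1) weight 1/486
  (V=2, W=0, Y=0, U=2, Z=2, X=2) weight 1/486
  (V=2, W=0, Y=0, U=2, Z=2, X=3) weight 1/486
  (V=2, W=0, Y=0, U=2, Z=3, X=1) weight 1/486
  (V=2, W=0, Y=0, U=2, Z=3, X=2) weight 1/486
  (V=2, W=0, Y=0, U=2, Z=3, X=3) weight 1/486
  (V=2, W=0, Y=0, U=3, Z=2, X=1) weight 1/486
  (V=2, W=0, Y=0, U=3, Z=2, X=2) weight 1/486
  (V=3, W=0, Y=1, U=2, Z=2, X=1) weight 1/486
  (V=4, W=0, Y=0, U=2, Z=2, X=1) weight 1/486
  … 242 more
Group by V:
  weight(V=2) = 14/81
  weight(V=3) = 4/27
  weight(V=4) = 14/81
Total weight = 14/81 + 4/27 + 14/81 = 40/81
P(V=2 | obs) = 14/81 / 40/81 = 7/20
P(V=3 | obs) = 4/27 / 40/81 = 3/10
P(V=4 | obs) = 14/81 / 40/81 = 7/20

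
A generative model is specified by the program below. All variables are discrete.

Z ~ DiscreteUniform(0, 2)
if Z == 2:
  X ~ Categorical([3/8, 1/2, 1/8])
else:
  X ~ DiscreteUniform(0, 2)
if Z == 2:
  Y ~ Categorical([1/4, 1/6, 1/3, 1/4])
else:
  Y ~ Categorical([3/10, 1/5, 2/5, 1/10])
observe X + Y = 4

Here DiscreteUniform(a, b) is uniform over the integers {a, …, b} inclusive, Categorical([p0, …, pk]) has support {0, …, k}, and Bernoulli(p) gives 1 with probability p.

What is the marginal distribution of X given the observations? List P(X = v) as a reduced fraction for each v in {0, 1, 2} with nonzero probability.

P(X=1) = 23/60, P(X=2) = 37/60

Enumerate traces; 6 have nonzero weight after conditioning:
  (Z=0, X=1, Y=3) weight 1/90
  (Z=0, X=2, Y=2) weight 2/45
  (Z=1, X=1, Y=3) weight 1/90
  (Z=1, X=2, Y=2) weight 2/45
  (Z=2, X=1, Y=3) weight 1/24
  (Z=2, X=2, Y=2) weight 1/72
Group by X:
  weight(X=1) = 23/360
  weight(X=2) = 37/360
Total weight = 23/360 + 37/360 = 1/6
P(X=1 | obs) = 23/360 / 1/6 = 23/60
P(X=2 | obs) = 37/360 / 1/6 = 37/60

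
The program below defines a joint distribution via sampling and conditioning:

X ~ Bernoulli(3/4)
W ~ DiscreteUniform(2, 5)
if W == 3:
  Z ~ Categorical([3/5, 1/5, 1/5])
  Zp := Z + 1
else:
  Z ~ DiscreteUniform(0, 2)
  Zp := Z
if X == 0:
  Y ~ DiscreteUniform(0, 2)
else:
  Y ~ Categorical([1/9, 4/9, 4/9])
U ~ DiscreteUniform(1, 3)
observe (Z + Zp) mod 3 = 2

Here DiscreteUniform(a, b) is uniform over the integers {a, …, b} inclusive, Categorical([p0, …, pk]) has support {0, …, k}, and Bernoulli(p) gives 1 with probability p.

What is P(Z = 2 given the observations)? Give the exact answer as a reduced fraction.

Enumerate traces; 72 have nonzero weight after conditioning:
  (X=0, W=2, Z=1, Y=0, U=1) weight 1/432
  (X=0, W=2, Z=1, Y=0, U=2) weight 1/432
  (X=0, W=2, Z=1, Y=0, U=3) weight 1/432
  (X=0, W=2, Z=1, Y=1, U=1) weight 1/432
  (X=0, W=2, Z=1, Y=1, U=2) weight 1/432
  (X=0, W=2, Z=1, Y=1, U=3) weight 1/432
  (X=0, W=2, Z=1, Y=2, U=1) weight 1/432
  (X=0, W=2, Z=1, Y=2, U=2) weight 1/432
  (X=0, W=3, Z=2, Y=0, U=1) weight 1/720
  … 63 more
Group by Z:
  weight(Z=1) = 1/4
  weight(Z=2) = 1/20
Total weight = 1/4 + 1/20 = 3/10
P(Z=1 | obs) = 1/4 / 3/10 = 5/6
P(Z=2 | obs) = 1/20 / 3/10 = 1/6

P(Z = 2 | obs) = 1/6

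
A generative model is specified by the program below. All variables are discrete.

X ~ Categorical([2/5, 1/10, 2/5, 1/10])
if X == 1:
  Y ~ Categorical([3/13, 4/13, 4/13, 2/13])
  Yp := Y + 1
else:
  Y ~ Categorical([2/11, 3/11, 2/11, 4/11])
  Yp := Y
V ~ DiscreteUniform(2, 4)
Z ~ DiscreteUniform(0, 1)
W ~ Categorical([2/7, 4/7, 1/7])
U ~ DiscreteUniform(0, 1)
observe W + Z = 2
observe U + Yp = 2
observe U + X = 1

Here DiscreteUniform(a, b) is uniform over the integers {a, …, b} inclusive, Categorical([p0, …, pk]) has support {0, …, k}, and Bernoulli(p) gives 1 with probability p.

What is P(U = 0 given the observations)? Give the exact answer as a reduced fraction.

Enumerate traces; 12 have nonzero weight after conditioning:
  (X=0, Y=1, V=2, Z=0, W=2, U=1) weight 1/770
  (X=0, Y=1, V=2, Z=1, W=1, U=1) weight 2/385
  (X=0, Y=1, V=3, Z=0, W=2, U=1) weight 1/770
  (X=0, Y=1, V=3, Z=1, W=1, U=1) weight 2/385
  (X=0, Y=1, V=4, Z=0, W=2, U=1) weight 1/770
  (X=0, Y=1, V=4, Z=1, W=1, U=1) weight 2/385
  (X=1, Y=1, V=2, Z=0, W=2, U=0) weight 1/2730
  (X=1, Y=1, V=2, Z=1, W=1, U=0) weight 2/1365
  … 4 more
Group by U:
  weight(U=0) = 1/182
  weight(U=1) = 3/154
Total weight = 1/182 + 3/154 = 25/1001
P(U=0 | obs) = 1/182 / 25/1001 = 11/50
P(U=1 | obs) = 3/154 / 25/1001 = 39/50

P(U = 0 | obs) = 11/50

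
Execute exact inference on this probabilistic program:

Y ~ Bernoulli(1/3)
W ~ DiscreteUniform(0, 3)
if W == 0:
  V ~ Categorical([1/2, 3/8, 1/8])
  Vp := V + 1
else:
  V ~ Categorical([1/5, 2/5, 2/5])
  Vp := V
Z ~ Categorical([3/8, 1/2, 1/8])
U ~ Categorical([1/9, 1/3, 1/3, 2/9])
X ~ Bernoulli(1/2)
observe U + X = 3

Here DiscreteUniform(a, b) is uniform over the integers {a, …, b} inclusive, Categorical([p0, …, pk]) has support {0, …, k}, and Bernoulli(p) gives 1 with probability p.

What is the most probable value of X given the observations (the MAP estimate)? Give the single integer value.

Enumerate traces; 144 have nonzero weight after conditioning:
  (Y=0, W=0, V=0, Z=0, U=2, X=1) weight 1/192
  (Y=0, W=0, V=0, Z=0, U=3, X=0) weight 1/288
  (Y=0, W=0, V=0, Z=1, U=2, X=1) weight 1/144
  (Y=0, W=0, V=0, Z=1, U=3, X=0) weight 1/216
  (Y=0, W=0, V=0, Z=2, U=2, X=1) weight 1/576
  (Y=0, W=0, V=0, Z=2, U=3, X=0) weight 1/864
  (Y=0, W=0, V=1, Z=0, U=2, X=1) weight 1/256
  (Y=0, W=0, V=1, Z=0, U=3, X=0) weight 1/384
  … 136 more
Group by X:
  weight(X=0) = 1/9
  weight(X=1) = 1/6
Total weight = 1/9 + 1/6 = 5/18
P(X=0 | obs) = 1/9 / 5/18 = 2/5
P(X=1 | obs) = 1/6 / 5/18 = 3/5
argmax = 1

argmax_v P(X = v | obs) = 1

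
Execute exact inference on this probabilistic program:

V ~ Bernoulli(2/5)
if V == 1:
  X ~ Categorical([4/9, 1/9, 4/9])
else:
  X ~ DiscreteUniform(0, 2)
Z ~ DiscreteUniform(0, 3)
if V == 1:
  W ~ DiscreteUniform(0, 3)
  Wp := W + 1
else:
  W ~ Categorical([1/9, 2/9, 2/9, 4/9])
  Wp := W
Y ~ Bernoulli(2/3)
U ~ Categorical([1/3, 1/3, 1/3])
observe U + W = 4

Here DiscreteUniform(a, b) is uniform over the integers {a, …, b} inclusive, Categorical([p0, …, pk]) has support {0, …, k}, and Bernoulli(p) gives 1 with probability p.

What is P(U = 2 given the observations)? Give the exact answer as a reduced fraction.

P(U = 2 | obs) = 7/18

Enumerate traces; 96 have nonzero weight after conditioning:
  (V=0, X=0, Z=0, W=2, Y=0, U=2) weight 1/810
  (V=0, X=0, Z=0, W=2, Y=1, U=2) weight 1/405
  (V=0, X=0, Z=0, W=3, Y=0, U=1) weight 1/405
  (V=0, X=0, Z=0, W=3, Y=1, U=1) weight 2/405
  (V=0, X=0, Z=1, W=2, Y=0, U=2) weight 1/810
  (V=0, X=0, Z=1, W=2, Y=1, U=2) weight 1/405
  (V=0, X=0, Z=1, W=3, Y=0, U=1) weight 1/405
  (V=0, X=0, Z=1, W=3, Y=1, U=1) weight 2/405
  … 88 more
Group by U:
  weight(U=1) = 11/90
  weight(U=2) = 7/90
Total weight = 11/90 + 7/90 = 1/5
P(U=1 | obs) = 11/90 / 1/5 = 11/18
P(U=2 | obs) = 7/90 / 1/5 = 7/18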